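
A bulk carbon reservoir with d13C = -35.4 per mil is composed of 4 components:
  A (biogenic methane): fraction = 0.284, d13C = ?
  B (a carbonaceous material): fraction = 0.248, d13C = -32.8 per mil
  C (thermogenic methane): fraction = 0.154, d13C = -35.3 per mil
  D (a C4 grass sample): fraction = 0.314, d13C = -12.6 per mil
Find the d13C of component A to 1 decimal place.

-62.9 per mil

Isotope mass balance: δ_bulk = Σ fᵢ·δᵢ.
-35.4 = 0.284×δ_A + 0.248×(-32.8) + 0.154×(-35.3) + 0.314×(-12.6)
0.284·δ_A = -35.4 − (-17.527) = -17.873
δ_A = -17.873 / 0.284 = -62.93 per mil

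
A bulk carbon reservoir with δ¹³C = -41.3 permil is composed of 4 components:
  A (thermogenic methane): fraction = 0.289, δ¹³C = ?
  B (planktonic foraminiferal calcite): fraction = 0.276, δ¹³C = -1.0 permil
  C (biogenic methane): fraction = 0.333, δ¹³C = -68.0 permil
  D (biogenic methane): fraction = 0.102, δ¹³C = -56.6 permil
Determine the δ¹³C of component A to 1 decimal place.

Isotope mass balance: δ_bulk = Σ fᵢ·δᵢ.
-41.3 = 0.289×δ_A + 0.276×(-1.0) + 0.333×(-68.0) + 0.102×(-56.6)
0.289·δ_A = -41.3 − (-28.693) = -12.607
δ_A = -12.607 / 0.289 = -43.62 permil

-43.6 permil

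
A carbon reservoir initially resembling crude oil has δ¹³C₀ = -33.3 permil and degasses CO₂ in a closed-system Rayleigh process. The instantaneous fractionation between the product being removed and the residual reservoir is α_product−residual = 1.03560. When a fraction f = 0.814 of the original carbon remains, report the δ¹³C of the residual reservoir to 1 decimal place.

-40.4 permil

Rayleigh residual: δ_res = (δ₀ + 1000)·f^(α−1) − 1000
α − 1 = 0.03560
f^(α−1) = 0.814^(0.03560) = 0.992700
δ_res = (-33.3 + 1000) × 0.992700 − 1000 = 959.644 − 1000 = -40.36 permil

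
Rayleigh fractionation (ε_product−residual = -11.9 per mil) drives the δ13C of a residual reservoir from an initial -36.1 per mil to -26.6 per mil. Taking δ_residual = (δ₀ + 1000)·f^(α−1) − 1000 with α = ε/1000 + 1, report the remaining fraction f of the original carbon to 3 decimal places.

α − 1 = ε/1000 = -0.0119
(δ_res + 1000)/(δ₀ + 1000) = (-26.6 + 1000)/(-36.1 + 1000) = 973.4/963.9 = 1.009856
f = 1.009856^(1/-0.0119) = exp(ln(1.009856)/-0.0119) = exp(0.00981/-0.0119)
f = exp(-0.8242) = 0.4386

0.439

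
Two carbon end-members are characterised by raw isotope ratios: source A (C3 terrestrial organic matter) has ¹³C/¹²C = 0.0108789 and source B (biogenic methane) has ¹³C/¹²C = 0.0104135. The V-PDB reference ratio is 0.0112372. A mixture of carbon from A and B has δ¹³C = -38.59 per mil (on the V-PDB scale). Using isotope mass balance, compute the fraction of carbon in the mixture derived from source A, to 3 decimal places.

δ_A = (0.0108789/0.0112372 − 1)×1000 = (0.968115 − 1)×1000 = -31.885 per mil
δ_B = (0.0104135/0.0112372 − 1)×1000 = (0.926699 − 1)×1000 = -73.301 per mil
f_A = (δ_mix − δ_B)/(δ_A − δ_B) = (-38.59 − (-73.301))/(-31.885 − (-73.301))
f_A = 34.711 / 41.416 = 0.8381

0.838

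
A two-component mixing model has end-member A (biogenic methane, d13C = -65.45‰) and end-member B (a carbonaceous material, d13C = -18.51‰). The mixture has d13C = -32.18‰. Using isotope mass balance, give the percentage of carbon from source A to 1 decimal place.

29.1%

δ_mix = f_A·δ_A + (1 − f_A)·δ_B  ⇒  f_A = (δ_mix − δ_B)/(δ_A − δ_B)
f_A = (-32.18 − (-18.51)) / (-65.45 − (-18.51))
f_A = -13.67 / -46.94 = 0.2912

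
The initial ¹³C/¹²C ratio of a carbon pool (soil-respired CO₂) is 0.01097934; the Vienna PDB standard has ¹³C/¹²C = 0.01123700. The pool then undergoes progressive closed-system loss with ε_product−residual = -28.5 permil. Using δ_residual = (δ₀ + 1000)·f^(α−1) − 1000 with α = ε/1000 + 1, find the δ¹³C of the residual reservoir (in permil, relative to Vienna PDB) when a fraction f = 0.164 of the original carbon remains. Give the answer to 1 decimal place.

28.7 permil

δ₀ = (0.01097934/0.01123700 − 1)×1000 = (0.977070 − 1)×1000 = -22.930 permil
α − 1 = ε/1000 = -0.0285
f^(α−1) = 0.164^(-0.0285) = 1.052875
δ_res = (-22.930 + 1000) × 1.052875 − 1000 = 1028.733 − 1000 = 28.73 permil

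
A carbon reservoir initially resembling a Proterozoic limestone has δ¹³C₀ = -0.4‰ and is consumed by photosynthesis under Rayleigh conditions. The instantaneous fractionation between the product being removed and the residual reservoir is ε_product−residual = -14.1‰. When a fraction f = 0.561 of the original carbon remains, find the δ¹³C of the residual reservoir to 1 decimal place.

7.8‰

Rayleigh residual: δ_res = (δ₀ + 1000)·f^(α−1) − 1000
α = ε/1000 + 1 = 0.98590, so α − 1 = -0.01410
f^(α−1) = 0.561^(-0.01410) = 1.008184
δ_res = (-0.4 + 1000) × 1.008184 − 1000 = 1007.780 − 1000 = 7.78‰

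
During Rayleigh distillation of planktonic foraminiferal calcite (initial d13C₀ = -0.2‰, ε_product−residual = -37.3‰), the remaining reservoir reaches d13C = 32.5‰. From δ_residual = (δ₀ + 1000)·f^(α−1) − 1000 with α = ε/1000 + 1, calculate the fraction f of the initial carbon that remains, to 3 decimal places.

0.422

α − 1 = ε/1000 = -0.0373
(δ_res + 1000)/(δ₀ + 1000) = (32.5 + 1000)/(-0.2 + 1000) = 1032.5/999.8 = 1.032707
f = 1.032707^(1/-0.0373) = exp(ln(1.032707)/-0.0373) = exp(0.03218/-0.0373)
f = exp(-0.8628) = 0.4220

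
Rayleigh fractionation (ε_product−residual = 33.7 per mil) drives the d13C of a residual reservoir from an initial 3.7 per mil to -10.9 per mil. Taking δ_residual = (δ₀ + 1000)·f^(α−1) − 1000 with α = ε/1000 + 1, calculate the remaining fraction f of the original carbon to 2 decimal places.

α − 1 = ε/1000 = 0.0337
(δ_res + 1000)/(δ₀ + 1000) = (-10.9 + 1000)/(3.7 + 1000) = 989.1/1003.7 = 0.985454
f = 0.985454^(1/0.0337) = exp(ln(0.985454)/0.0337) = exp(-0.01465/0.0337)
f = exp(-0.4348) = 0.6474

0.65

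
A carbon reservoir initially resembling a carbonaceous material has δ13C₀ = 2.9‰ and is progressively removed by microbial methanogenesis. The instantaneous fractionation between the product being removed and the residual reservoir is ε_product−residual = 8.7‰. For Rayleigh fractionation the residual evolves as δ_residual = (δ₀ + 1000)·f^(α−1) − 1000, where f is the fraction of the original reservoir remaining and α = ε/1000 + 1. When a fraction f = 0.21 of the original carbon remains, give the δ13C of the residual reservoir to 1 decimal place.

Rayleigh residual: δ_res = (δ₀ + 1000)·f^(α−1) − 1000
α = ε/1000 + 1 = 1.00870, so α − 1 = 0.00870
f^(α−1) = 0.21^(0.00870) = 0.986514
δ_res = (2.9 + 1000) × 0.986514 − 1000 = 989.375 − 1000 = -10.62‰

-10.6‰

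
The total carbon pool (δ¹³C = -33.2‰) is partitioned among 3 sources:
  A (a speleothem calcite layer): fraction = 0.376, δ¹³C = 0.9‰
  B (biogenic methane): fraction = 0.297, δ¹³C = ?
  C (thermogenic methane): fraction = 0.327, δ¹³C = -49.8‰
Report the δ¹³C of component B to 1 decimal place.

-58.1‰

Isotope mass balance: δ_bulk = Σ fᵢ·δᵢ.
-33.2 = 0.376×(0.9) + 0.297×δ_B + 0.327×(-49.8)
0.297·δ_B = -33.2 − (-15.946) = -17.254
δ_B = -17.254 / 0.297 = -58.09‰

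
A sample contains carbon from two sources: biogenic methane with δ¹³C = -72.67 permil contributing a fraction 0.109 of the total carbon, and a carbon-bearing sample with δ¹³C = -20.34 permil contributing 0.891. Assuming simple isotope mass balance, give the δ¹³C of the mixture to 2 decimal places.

-26.04 permil

δ_mix = f_A·δ_A + f_B·δ_B
δ_mix = 0.109 × (-72.67) + 0.891 × (-20.34)
δ_mix = -7.921 + -18.123 = -26.044 permil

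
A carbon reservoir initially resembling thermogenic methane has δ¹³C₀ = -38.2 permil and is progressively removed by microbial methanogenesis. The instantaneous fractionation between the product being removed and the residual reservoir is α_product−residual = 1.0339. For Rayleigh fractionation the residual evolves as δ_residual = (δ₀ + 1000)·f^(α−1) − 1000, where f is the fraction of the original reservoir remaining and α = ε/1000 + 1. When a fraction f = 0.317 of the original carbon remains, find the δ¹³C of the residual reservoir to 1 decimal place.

-74.9 permil

Rayleigh residual: δ_res = (δ₀ + 1000)·f^(α−1) − 1000
α − 1 = 0.03390
f^(α−1) = 0.317^(0.03390) = 0.961803
δ_res = (-38.2 + 1000) × 0.961803 − 1000 = 925.062 − 1000 = -74.94 permil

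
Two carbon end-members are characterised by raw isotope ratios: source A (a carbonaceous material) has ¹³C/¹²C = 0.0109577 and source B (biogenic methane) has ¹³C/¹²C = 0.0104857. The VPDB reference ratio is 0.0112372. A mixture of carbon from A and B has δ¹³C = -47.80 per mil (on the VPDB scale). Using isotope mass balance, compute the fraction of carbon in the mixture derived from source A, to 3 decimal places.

δ_A = (0.0109577/0.0112372 − 1)×1000 = (0.975127 − 1)×1000 = -24.873 per mil
δ_B = (0.0104857/0.0112372 − 1)×1000 = (0.933124 − 1)×1000 = -66.876 per mil
f_A = (δ_mix − δ_B)/(δ_A − δ_B) = (-47.80 − (-66.876))/(-24.873 − (-66.876))
f_A = 19.076 / 42.003 = 0.4542

0.454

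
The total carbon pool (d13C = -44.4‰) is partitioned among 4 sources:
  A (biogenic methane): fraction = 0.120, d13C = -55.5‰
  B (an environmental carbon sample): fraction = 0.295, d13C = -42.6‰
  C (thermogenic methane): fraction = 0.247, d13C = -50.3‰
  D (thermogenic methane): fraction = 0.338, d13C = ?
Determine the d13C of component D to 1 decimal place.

-37.7‰

Isotope mass balance: δ_bulk = Σ fᵢ·δᵢ.
-44.4 = 0.120×(-55.5) + 0.295×(-42.6) + 0.247×(-50.3) + 0.338×δ_D
0.338·δ_D = -44.4 − (-31.651) = -12.749
δ_D = -12.749 / 0.338 = -37.72‰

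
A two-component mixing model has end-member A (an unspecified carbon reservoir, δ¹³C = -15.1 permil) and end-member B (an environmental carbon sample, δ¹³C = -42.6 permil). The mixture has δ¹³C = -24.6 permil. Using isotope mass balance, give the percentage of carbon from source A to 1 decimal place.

δ_mix = f_A·δ_A + (1 − f_A)·δ_B  ⇒  f_A = (δ_mix − δ_B)/(δ_A − δ_B)
f_A = (-24.6 − (-42.6)) / (-15.1 − (-42.6))
f_A = 18.0 / 27.5 = 0.6545

65.5%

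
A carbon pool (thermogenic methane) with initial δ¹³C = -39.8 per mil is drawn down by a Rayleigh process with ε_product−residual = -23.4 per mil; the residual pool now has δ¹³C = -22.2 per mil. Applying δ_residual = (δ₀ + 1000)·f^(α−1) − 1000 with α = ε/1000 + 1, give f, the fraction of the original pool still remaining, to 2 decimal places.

α − 1 = ε/1000 = -0.0234
(δ_res + 1000)/(δ₀ + 1000) = (-22.2 + 1000)/(-39.8 + 1000) = 977.8/960.2 = 1.018330
f = 1.018330^(1/-0.0234) = exp(ln(1.018330)/-0.0234) = exp(0.01816/-0.0234)
f = exp(-0.7762) = 0.4601

0.46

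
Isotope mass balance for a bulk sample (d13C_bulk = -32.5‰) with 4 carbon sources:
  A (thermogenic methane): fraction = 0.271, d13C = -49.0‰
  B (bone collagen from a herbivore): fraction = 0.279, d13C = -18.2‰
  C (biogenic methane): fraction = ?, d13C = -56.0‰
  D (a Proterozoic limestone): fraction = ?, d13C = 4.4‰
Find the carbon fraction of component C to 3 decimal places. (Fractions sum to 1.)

0.267

Let f_C and f_D be the unknown fractions; fractions sum to 1 so f_C + f_D = 0.450.
Mass balance: Σ fᵢ·δᵢ = δ_bulk ⇒ f_C·(-56.0) + f_D·(4.4) = -32.5 − (-18.357) = -14.143
Substitute f_D = 0.450 − f_C:
f_C·(-56.0 − 4.4) = -14.143 − 0.450×(4.4) = -16.123
f_C = -16.123 / -60.4 = 0.2669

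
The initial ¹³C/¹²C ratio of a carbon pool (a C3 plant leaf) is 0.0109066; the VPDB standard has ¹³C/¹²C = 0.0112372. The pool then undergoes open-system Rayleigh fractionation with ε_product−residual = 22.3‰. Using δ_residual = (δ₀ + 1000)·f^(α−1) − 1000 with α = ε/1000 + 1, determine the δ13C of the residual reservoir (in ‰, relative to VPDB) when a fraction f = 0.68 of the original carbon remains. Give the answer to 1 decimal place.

δ₀ = (0.0109066/0.0112372 − 1)×1000 = (0.970580 − 1)×1000 = -29.420‰
α − 1 = ε/1000 = 0.0223
f^(α−1) = 0.68^(0.0223) = 0.991437
δ_res = (-29.420 + 1000) × 0.991437 − 1000 = 962.268 − 1000 = -37.73‰

-37.7‰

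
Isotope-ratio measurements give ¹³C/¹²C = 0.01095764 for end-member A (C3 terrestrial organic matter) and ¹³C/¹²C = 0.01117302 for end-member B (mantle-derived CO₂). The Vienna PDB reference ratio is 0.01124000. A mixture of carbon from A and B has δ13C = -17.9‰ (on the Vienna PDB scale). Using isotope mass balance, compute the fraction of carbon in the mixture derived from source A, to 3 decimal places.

δ_A = (0.01095764/0.01124000 − 1)×1000 = (0.974879 − 1)×1000 = -25.121‰
δ_B = (0.01117302/0.01124000 − 1)×1000 = (0.994041 − 1)×1000 = -5.959‰
f_A = (δ_mix − δ_B)/(δ_A − δ_B) = (-17.9 − (-5.959))/(-25.121 − (-5.959))
f_A = -11.941 / -19.162 = 0.6232

0.623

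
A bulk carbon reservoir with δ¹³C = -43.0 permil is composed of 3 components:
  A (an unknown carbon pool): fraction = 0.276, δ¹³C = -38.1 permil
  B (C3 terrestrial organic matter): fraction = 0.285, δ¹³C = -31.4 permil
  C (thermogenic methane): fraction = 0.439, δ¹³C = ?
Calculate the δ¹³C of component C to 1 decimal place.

Isotope mass balance: δ_bulk = Σ fᵢ·δᵢ.
-43.0 = 0.276×(-38.1) + 0.285×(-31.4) + 0.439×δ_C
0.439·δ_C = -43.0 − (-19.465) = -23.535
δ_C = -23.535 / 0.439 = -53.61 permil

-53.6 permil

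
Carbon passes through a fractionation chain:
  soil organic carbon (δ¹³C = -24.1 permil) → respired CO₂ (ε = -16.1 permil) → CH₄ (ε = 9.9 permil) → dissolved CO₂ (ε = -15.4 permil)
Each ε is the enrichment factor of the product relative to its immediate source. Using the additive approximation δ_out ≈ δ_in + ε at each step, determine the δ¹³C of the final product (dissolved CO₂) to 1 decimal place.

-45.7 permil

step 1: δ ≈ -24.1 + (-16.1) = -40.2 permil
step 2: δ ≈ -40.2 + (9.9) = -30.3 permil
step 3: δ ≈ -30.3 + (-15.4) = -45.7 permil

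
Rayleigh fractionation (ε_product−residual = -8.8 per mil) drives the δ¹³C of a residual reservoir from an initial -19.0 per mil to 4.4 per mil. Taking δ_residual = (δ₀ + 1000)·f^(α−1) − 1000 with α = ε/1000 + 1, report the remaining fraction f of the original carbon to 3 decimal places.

α − 1 = ε/1000 = -0.0088
(δ_res + 1000)/(δ₀ + 1000) = (4.4 + 1000)/(-19.0 + 1000) = 1004.4/981.0 = 1.023853
f = 1.023853^(1/-0.0088) = exp(ln(1.023853)/-0.0088) = exp(0.02357/-0.0088)
f = exp(-2.6788) = 0.0686

0.069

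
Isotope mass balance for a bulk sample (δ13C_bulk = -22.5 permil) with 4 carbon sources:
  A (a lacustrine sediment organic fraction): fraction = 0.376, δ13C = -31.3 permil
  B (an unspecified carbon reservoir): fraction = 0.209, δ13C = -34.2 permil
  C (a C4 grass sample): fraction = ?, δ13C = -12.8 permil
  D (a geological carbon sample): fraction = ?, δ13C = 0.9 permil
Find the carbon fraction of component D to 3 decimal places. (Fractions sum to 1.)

Let f_D and f_C be the unknown fractions; fractions sum to 1 so f_D + f_C = 0.415.
Mass balance: Σ fᵢ·δᵢ = δ_bulk ⇒ f_D·(0.9) + f_C·(-12.8) = -22.5 − (-18.917) = -3.583
Substitute f_C = 0.415 − f_D:
f_D·(0.9 − -12.8) = -3.583 − 0.415×(-12.8) = 1.729
f_D = 1.729 / 13.7 = 0.1262

0.126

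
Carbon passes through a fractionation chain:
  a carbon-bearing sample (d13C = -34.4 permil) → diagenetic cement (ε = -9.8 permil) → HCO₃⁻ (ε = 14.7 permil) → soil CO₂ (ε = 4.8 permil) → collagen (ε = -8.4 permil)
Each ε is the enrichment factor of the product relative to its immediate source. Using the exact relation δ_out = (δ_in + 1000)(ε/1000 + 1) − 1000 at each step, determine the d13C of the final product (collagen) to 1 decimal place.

step 1: δ = (-34.40 + 1000)·(-9.8/1000 + 1) − 1000 = -43.86 permil
step 2: δ = (-43.86 + 1000)·(14.7/1000 + 1) − 1000 = -29.81 permil
step 3: δ = (-29.81 + 1000)·(4.8/1000 + 1) − 1000 = -25.15 permil
step 4: δ = (-25.15 + 1000)·(-8.4/1000 + 1) − 1000 = -33.34 permil

-33.3 permil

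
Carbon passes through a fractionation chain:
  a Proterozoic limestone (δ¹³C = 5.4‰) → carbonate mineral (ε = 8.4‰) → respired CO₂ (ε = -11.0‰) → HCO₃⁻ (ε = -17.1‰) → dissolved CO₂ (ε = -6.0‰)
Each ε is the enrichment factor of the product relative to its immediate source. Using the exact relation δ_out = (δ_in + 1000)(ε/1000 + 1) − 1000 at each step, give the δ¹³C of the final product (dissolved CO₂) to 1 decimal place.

-20.4‰

step 1: δ = (5.40 + 1000)·(8.4/1000 + 1) − 1000 = 13.85‰
step 2: δ = (13.85 + 1000)·(-11.0/1000 + 1) − 1000 = 2.69‰
step 3: δ = (2.69 + 1000)·(-17.1/1000 + 1) − 1000 = -14.45‰
step 4: δ = (-14.45 + 1000)·(-6.0/1000 + 1) − 1000 = -20.37‰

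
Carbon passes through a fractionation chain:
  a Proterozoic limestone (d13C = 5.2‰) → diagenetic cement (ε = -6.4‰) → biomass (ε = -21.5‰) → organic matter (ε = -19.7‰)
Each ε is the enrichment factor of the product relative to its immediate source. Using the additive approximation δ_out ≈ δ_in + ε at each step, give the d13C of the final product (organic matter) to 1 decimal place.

step 1: δ ≈ 5.2 + (-6.4) = -1.2‰
step 2: δ ≈ -1.2 + (-21.5) = -22.7‰
step 3: δ ≈ -22.7 + (-19.7) = -42.4‰

-42.4‰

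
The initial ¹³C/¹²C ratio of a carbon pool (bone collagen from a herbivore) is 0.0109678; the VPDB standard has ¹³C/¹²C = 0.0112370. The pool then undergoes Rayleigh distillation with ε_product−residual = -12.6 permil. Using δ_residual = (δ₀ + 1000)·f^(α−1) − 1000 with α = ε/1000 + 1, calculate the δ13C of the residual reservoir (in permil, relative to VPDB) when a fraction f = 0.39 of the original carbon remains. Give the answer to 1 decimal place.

-12.3 permil

δ₀ = (0.0109678/0.0112370 − 1)×1000 = (0.976043 − 1)×1000 = -23.957 permil
α − 1 = ε/1000 = -0.0126
f^(α−1) = 0.39^(-0.0126) = 1.011935
δ_res = (-23.957 + 1000) × 1.011935 − 1000 = 987.692 − 1000 = -12.31 permil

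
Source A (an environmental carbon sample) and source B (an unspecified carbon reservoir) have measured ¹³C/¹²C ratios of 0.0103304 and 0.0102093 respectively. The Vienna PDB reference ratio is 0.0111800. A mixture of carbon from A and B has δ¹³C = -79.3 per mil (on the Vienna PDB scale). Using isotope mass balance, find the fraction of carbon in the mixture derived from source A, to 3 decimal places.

0.695

δ_A = (0.0103304/0.0111800 − 1)×1000 = (0.924007 − 1)×1000 = -75.993 per mil
δ_B = (0.0102093/0.0111800 − 1)×1000 = (0.913175 − 1)×1000 = -86.825 per mil
f_A = (δ_mix − δ_B)/(δ_A − δ_B) = (-79.3 − (-86.825))/(-75.993 − (-86.825))
f_A = 7.525 / 10.832 = 0.6947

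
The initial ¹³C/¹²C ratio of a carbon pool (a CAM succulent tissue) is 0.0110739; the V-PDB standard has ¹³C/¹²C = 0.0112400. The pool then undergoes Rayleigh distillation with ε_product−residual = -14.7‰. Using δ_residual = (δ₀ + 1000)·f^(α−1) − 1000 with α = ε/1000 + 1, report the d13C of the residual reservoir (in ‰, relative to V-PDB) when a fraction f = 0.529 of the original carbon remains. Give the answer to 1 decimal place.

-5.5‰

δ₀ = (0.0110739/0.0112400 − 1)×1000 = (0.985222 − 1)×1000 = -14.778‰
α − 1 = ε/1000 = -0.0147
f^(α−1) = 0.529^(-0.0147) = 1.009404
δ_res = (-14.778 + 1000) × 1.009404 − 1000 = 994.488 − 1000 = -5.51‰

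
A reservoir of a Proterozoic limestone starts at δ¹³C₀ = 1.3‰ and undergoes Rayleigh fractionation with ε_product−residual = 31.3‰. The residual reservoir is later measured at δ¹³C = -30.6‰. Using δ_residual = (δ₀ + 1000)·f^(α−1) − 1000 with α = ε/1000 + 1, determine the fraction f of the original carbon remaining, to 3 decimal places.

α − 1 = ε/1000 = 0.0313
(δ_res + 1000)/(δ₀ + 1000) = (-30.6 + 1000)/(1.3 + 1000) = 969.4/1001.3 = 0.968141
f = 0.968141^(1/0.0313) = exp(ln(0.968141)/0.0313) = exp(-0.03238/0.0313)
f = exp(-1.0344) = 0.3554

0.355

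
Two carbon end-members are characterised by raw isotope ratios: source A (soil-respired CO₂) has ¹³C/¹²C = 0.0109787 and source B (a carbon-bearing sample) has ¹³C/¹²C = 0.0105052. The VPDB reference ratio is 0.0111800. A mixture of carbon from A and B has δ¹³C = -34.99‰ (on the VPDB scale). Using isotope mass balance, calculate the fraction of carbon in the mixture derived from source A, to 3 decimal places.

δ_A = (0.0109787/0.0111800 − 1)×1000 = (0.981995 − 1)×1000 = -18.005‰
δ_B = (0.0105052/0.0111800 − 1)×1000 = (0.939642 − 1)×1000 = -60.358‰
f_A = (δ_mix − δ_B)/(δ_A − δ_B) = (-34.99 − (-60.358))/(-18.005 − (-60.358))
f_A = 25.368 / 42.352 = 0.5990

0.599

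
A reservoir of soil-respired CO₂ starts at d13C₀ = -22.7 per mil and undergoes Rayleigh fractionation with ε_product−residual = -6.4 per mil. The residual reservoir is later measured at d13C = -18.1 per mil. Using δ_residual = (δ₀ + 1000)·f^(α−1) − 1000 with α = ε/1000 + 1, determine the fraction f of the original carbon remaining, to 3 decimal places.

α − 1 = ε/1000 = -0.0064
(δ_res + 1000)/(δ₀ + 1000) = (-18.1 + 1000)/(-22.7 + 1000) = 981.9/977.3 = 1.004707
f = 1.004707^(1/-0.0064) = exp(ln(1.004707)/-0.0064) = exp(0.00470/-0.0064)
f = exp(-0.7337) = 0.4801

0.480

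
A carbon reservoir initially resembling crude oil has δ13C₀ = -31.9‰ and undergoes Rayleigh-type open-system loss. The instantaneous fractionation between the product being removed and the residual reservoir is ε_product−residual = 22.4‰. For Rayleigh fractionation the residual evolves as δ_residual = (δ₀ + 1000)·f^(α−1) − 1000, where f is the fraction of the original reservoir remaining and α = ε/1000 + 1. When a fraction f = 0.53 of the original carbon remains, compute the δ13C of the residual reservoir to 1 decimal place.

-45.6‰

Rayleigh residual: δ_res = (δ₀ + 1000)·f^(α−1) − 1000
α = ε/1000 + 1 = 1.02240, so α − 1 = 0.02240
f^(α−1) = 0.53^(0.02240) = 0.985879
δ_res = (-31.9 + 1000) × 0.985879 − 1000 = 954.430 − 1000 = -45.57‰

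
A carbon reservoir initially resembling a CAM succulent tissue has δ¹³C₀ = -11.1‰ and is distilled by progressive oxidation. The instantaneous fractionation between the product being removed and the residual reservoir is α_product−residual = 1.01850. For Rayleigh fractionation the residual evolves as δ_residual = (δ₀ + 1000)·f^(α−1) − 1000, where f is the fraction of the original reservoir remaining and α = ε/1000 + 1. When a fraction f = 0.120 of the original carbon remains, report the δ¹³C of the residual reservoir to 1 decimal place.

Rayleigh residual: δ_res = (δ₀ + 1000)·f^(α−1) − 1000
α − 1 = 0.01850
f^(α−1) = 0.120^(0.01850) = 0.961534
δ_res = (-11.1 + 1000) × 0.961534 − 1000 = 950.861 − 1000 = -49.14‰

-49.1‰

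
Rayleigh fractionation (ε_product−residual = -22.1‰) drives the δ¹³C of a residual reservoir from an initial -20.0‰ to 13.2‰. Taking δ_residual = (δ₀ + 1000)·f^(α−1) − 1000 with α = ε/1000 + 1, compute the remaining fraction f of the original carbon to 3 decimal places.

α − 1 = ε/1000 = -0.0221
(δ_res + 1000)/(δ₀ + 1000) = (13.2 + 1000)/(-20.0 + 1000) = 1013.2/980.0 = 1.033878
f = 1.033878^(1/-0.0221) = exp(ln(1.033878)/-0.0221) = exp(0.03332/-0.0221)
f = exp(-1.5075) = 0.2215

0.221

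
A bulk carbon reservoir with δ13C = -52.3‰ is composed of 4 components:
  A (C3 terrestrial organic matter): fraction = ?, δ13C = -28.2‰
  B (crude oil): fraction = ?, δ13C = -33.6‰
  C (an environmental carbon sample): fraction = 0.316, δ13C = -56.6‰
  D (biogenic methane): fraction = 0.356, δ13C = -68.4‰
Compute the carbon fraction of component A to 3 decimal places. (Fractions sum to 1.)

Let f_A and f_B be the unknown fractions; fractions sum to 1 so f_A + f_B = 0.328.
Mass balance: Σ fᵢ·δᵢ = δ_bulk ⇒ f_A·(-28.2) + f_B·(-33.6) = -52.3 − (-42.236) = -10.064
Substitute f_B = 0.328 − f_A:
f_A·(-28.2 − -33.6) = -10.064 − 0.328×(-33.6) = 0.957
f_A = 0.957 / 5.4 = 0.1772

0.177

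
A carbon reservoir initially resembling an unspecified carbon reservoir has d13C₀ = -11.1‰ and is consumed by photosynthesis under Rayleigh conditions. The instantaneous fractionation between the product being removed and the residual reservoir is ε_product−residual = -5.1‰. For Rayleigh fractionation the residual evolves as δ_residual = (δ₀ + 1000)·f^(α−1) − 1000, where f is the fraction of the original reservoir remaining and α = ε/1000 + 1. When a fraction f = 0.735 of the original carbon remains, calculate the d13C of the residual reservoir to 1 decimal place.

Rayleigh residual: δ_res = (δ₀ + 1000)·f^(α−1) − 1000
α = ε/1000 + 1 = 0.99490, so α − 1 = -0.00510
f^(α−1) = 0.735^(-0.00510) = 1.001571
δ_res = (-11.1 + 1000) × 1.001571 − 1000 = 990.454 − 1000 = -9.55‰

-9.5‰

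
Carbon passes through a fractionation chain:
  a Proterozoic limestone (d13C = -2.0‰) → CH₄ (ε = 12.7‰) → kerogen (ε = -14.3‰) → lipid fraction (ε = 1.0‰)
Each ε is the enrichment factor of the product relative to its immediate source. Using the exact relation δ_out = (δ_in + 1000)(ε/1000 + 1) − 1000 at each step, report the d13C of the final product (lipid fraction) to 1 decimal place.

-2.8‰

step 1: δ = (-2.00 + 1000)·(12.7/1000 + 1) − 1000 = 10.67‰
step 2: δ = (10.67 + 1000)·(-14.3/1000 + 1) − 1000 = -3.78‰
step 3: δ = (-3.78 + 1000)·(1.0/1000 + 1) − 1000 = -2.78‰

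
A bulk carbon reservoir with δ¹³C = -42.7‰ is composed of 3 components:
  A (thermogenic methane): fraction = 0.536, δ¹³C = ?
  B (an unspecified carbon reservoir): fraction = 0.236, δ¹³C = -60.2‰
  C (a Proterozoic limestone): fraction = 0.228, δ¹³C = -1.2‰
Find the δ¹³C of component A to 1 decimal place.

Isotope mass balance: δ_bulk = Σ fᵢ·δᵢ.
-42.7 = 0.536×δ_A + 0.236×(-60.2) + 0.228×(-1.2)
0.536·δ_A = -42.7 − (-14.481) = -28.219
δ_A = -28.219 / 0.536 = -52.65‰

-52.6‰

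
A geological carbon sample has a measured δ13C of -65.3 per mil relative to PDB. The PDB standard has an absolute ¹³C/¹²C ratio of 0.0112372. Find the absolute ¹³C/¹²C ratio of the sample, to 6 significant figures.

0.0105034

R_sample = R_standard × (δ13C/1000 + 1)
R_sample = 0.0112372 × (-65.3/1000 + 1) = 0.0112372 × 0.934700
R_sample = 0.0105034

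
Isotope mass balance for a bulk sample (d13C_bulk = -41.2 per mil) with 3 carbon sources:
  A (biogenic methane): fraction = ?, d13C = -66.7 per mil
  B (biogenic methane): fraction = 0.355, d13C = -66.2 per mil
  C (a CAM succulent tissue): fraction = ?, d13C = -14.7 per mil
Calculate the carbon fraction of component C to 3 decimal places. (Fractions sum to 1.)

0.487

Let f_C and f_A be the unknown fractions; fractions sum to 1 so f_C + f_A = 0.645.
Mass balance: Σ fᵢ·δᵢ = δ_bulk ⇒ f_C·(-14.7) + f_A·(-66.7) = -41.2 − (-23.501) = -17.699
Substitute f_A = 0.645 − f_C:
f_C·(-14.7 − -66.7) = -17.699 − 0.645×(-66.7) = 25.323
f_C = 25.323 / 52.0 = 0.4870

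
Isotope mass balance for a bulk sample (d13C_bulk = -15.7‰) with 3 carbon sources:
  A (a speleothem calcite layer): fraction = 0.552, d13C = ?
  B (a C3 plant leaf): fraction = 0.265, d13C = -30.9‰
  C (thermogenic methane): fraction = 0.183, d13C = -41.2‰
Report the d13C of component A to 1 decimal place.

0.1‰

Isotope mass balance: δ_bulk = Σ fᵢ·δᵢ.
-15.7 = 0.552×δ_A + 0.265×(-30.9) + 0.183×(-41.2)
0.552·δ_A = -15.7 − (-15.728) = 0.028
δ_A = 0.028 / 0.552 = 0.05‰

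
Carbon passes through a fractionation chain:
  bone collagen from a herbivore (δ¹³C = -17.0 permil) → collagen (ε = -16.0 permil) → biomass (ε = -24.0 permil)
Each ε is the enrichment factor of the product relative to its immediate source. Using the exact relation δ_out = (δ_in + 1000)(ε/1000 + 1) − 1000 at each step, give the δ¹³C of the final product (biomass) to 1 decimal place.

step 1: δ = (-17.00 + 1000)·(-16.0/1000 + 1) − 1000 = -32.73 permil
step 2: δ = (-32.73 + 1000)·(-24.0/1000 + 1) − 1000 = -55.94 permil

-55.9 permil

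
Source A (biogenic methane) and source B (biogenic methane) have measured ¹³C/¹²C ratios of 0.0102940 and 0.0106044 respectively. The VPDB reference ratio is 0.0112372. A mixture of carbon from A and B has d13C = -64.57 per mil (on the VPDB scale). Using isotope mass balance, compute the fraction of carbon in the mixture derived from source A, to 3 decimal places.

δ_A = (0.0102940/0.0112372 − 1)×1000 = (0.916065 − 1)×1000 = -83.935 per mil
δ_B = (0.0106044/0.0112372 − 1)×1000 = (0.943687 − 1)×1000 = -56.313 per mil
f_A = (δ_mix − δ_B)/(δ_A − δ_B) = (-64.57 − (-56.313))/(-83.935 − (-56.313))
f_A = -8.257 / -27.623 = 0.2989

0.299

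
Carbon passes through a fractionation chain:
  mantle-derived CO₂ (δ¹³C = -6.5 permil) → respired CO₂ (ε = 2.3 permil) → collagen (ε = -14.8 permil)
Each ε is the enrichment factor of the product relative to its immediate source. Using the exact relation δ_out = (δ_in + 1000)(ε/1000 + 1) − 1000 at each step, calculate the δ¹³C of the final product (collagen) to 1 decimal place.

-19.0 permil

step 1: δ = (-6.50 + 1000)·(2.3/1000 + 1) − 1000 = -4.21 permil
step 2: δ = (-4.21 + 1000)·(-14.8/1000 + 1) − 1000 = -18.95 permil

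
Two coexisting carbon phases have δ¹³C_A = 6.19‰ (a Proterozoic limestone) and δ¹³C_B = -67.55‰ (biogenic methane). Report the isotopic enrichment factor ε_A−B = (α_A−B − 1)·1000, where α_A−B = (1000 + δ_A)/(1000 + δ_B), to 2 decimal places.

79.08‰

α_A−B = (1000 + 6.19) / (1000 + -67.55) = 1006.19 / 932.45 = 1.079082
ε_A−B = (1.079082 − 1) × 1000 = 79.082‰
(The approximation ε ≈ δ_A − δ_B would give 73.74‰.)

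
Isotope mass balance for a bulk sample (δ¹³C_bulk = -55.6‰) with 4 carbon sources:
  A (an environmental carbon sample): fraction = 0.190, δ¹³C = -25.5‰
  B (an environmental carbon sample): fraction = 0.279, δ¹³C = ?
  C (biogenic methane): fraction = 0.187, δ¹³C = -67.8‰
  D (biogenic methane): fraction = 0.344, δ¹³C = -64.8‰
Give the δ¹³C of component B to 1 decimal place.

Isotope mass balance: δ_bulk = Σ fᵢ·δᵢ.
-55.6 = 0.190×(-25.5) + 0.279×δ_B + 0.187×(-67.8) + 0.344×(-64.8)
0.279·δ_B = -55.6 − (-39.815) = -15.785
δ_B = -15.785 / 0.279 = -56.58‰

-56.6‰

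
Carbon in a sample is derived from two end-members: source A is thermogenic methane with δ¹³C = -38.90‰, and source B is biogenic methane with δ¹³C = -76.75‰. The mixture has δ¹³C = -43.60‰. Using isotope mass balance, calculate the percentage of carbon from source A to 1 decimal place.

87.6%

δ_mix = f_A·δ_A + (1 − f_A)·δ_B  ⇒  f_A = (δ_mix − δ_B)/(δ_A − δ_B)
f_A = (-43.60 − (-76.75)) / (-38.90 − (-76.75))
f_A = 33.15 / 37.85 = 0.8758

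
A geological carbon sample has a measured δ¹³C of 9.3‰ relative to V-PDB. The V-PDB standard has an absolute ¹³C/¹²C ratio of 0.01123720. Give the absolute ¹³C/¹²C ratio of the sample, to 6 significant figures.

R_sample = R_standard × (δ¹³C/1000 + 1)
R_sample = 0.01123720 × (9.3/1000 + 1) = 0.01123720 × 1.009300
R_sample = 0.0113417

0.0113417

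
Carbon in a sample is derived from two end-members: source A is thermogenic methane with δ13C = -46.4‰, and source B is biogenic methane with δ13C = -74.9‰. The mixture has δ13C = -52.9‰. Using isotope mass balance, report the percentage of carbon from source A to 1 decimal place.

77.2%

δ_mix = f_A·δ_A + (1 − f_A)·δ_B  ⇒  f_A = (δ_mix − δ_B)/(δ_A − δ_B)
f_A = (-52.9 − (-74.9)) / (-46.4 − (-74.9))
f_A = 22.0 / 28.5 = 0.7719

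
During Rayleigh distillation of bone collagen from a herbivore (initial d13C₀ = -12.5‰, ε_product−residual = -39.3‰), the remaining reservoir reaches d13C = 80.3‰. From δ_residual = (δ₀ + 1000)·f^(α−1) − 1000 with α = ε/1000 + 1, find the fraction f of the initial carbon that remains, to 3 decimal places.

0.102

α − 1 = ε/1000 = -0.0393
(δ_res + 1000)/(δ₀ + 1000) = (80.3 + 1000)/(-12.5 + 1000) = 1080.3/987.5 = 1.093975
f = 1.093975^(1/-0.0393) = exp(ln(1.093975)/-0.0393) = exp(0.08982/-0.0393)
f = exp(-2.2854) = 0.1017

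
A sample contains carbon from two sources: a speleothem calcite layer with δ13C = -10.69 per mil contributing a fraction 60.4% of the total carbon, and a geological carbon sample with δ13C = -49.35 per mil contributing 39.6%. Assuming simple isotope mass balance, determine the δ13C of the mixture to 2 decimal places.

-26.00 per mil

δ_mix = f_A·δ_A + f_B·δ_B
δ_mix = 0.604 × (-10.69) + 0.396 × (-49.35)
δ_mix = -6.457 + -19.543 = -25.999 per mil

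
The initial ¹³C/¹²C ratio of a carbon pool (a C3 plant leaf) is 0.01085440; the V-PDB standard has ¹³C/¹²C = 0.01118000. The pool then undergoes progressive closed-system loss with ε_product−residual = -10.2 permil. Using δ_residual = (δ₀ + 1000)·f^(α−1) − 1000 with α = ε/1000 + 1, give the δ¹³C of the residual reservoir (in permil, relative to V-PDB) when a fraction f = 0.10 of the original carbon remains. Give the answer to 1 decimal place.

-6.1 permil

δ₀ = (0.01085440/0.01118000 − 1)×1000 = (0.970877 − 1)×1000 = -29.123 permil
α − 1 = ε/1000 = -0.0102
f^(α−1) = 0.10^(-0.0102) = 1.023764
δ_res = (-29.123 + 1000) × 1.023764 − 1000 = 993.949 − 1000 = -6.05 permil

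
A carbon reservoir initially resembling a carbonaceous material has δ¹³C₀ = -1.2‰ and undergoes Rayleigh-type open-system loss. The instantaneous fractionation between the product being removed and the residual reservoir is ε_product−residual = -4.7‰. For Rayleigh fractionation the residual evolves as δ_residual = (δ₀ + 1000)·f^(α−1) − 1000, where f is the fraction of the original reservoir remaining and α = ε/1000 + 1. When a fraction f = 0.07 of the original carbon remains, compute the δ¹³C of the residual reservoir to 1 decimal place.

Rayleigh residual: δ_res = (δ₀ + 1000)·f^(α−1) − 1000
α = ε/1000 + 1 = 0.99530, so α − 1 = -0.00470
f^(α−1) = 0.07^(-0.00470) = 1.012577
δ_res = (-1.2 + 1000) × 1.012577 − 1000 = 1011.362 − 1000 = 11.36‰

11.4‰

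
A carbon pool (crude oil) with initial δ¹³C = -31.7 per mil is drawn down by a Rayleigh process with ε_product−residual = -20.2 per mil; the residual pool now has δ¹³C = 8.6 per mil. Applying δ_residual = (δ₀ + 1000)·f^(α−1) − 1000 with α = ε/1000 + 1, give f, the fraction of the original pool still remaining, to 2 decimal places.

0.13

α − 1 = ε/1000 = -0.0202
(δ_res + 1000)/(δ₀ + 1000) = (8.6 + 1000)/(-31.7 + 1000) = 1008.6/968.3 = 1.041619
f = 1.041619^(1/-0.0202) = exp(ln(1.041619)/-0.0202) = exp(0.04078/-0.0202)
f = exp(-2.0186) = 0.1328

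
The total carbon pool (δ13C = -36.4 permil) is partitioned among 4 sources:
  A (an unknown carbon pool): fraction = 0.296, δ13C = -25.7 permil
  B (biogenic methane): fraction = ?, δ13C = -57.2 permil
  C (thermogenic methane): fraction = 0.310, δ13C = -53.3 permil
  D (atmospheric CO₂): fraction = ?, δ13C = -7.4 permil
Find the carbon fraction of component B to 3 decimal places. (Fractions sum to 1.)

Let f_B and f_D be the unknown fractions; fractions sum to 1 so f_B + f_D = 0.394.
Mass balance: Σ fᵢ·δᵢ = δ_bulk ⇒ f_B·(-57.2) + f_D·(-7.4) = -36.4 − (-24.130) = -12.270
Substitute f_D = 0.394 − f_B:
f_B·(-57.2 − -7.4) = -12.270 − 0.394×(-7.4) = -9.354
f_B = -9.354 / -49.8 = 0.1878

0.188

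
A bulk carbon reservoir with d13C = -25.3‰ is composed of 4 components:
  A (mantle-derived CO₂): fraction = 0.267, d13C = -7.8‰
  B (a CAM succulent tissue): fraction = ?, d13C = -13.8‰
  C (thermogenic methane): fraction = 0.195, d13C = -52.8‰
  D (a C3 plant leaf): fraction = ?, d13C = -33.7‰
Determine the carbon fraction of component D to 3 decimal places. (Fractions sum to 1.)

0.276

Let f_D and f_B be the unknown fractions; fractions sum to 1 so f_D + f_B = 0.538.
Mass balance: Σ fᵢ·δᵢ = δ_bulk ⇒ f_D·(-33.7) + f_B·(-13.8) = -25.3 − (-12.379) = -12.921
Substitute f_B = 0.538 − f_D:
f_D·(-33.7 − -13.8) = -12.921 − 0.538×(-13.8) = -5.497
f_D = -5.497 / -19.9 = 0.2762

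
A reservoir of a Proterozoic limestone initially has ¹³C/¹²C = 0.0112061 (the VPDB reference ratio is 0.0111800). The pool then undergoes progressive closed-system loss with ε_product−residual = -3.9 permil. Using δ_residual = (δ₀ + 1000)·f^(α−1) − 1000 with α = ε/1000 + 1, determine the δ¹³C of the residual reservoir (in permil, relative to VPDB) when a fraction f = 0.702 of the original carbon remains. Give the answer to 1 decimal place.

δ₀ = (0.0112061/0.0111800 − 1)×1000 = (1.002335 − 1)×1000 = 2.335 permil
α − 1 = ε/1000 = -0.0039
f^(α−1) = 0.702^(-0.0039) = 1.001381
δ_res = (2.335 + 1000) × 1.001381 − 1000 = 1003.719 − 1000 = 3.72 permil

3.7 permil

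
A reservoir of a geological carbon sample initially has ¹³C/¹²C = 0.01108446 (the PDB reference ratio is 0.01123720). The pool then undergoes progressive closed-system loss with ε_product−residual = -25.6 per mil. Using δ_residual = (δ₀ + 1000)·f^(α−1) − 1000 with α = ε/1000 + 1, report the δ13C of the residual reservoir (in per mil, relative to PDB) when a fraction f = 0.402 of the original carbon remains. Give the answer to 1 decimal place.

δ₀ = (0.01108446/0.01123720 − 1)×1000 = (0.986408 − 1)×1000 = -13.592 per mil
α − 1 = ε/1000 = -0.0256
f^(α−1) = 0.402^(-0.0256) = 1.023604
δ_res = (-13.592 + 1000) × 1.023604 − 1000 = 1009.690 − 1000 = 9.69 per mil

9.7 per mil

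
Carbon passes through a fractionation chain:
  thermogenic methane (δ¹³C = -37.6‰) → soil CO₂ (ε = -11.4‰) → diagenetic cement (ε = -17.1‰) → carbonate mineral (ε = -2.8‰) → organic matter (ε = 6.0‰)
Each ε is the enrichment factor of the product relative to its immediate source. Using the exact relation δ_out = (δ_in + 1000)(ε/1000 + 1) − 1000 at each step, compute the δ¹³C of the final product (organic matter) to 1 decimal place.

step 1: δ = (-37.60 + 1000)·(-11.4/1000 + 1) − 1000 = -48.57‰
step 2: δ = (-48.57 + 1000)·(-17.1/1000 + 1) − 1000 = -64.84‰
step 3: δ = (-64.84 + 1000)·(-2.8/1000 + 1) − 1000 = -67.46‰
step 4: δ = (-67.46 + 1000)·(6.0/1000 + 1) − 1000 = -61.86‰

-61.9‰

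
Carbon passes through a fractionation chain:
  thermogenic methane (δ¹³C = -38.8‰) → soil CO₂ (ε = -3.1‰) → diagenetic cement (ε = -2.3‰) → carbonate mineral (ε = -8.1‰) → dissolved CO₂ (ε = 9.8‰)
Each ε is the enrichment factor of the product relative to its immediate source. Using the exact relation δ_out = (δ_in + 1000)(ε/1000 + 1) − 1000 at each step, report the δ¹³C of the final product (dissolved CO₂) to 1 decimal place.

step 1: δ = (-38.80 + 1000)·(-3.1/1000 + 1) − 1000 = -41.78‰
step 2: δ = (-41.78 + 1000)·(-2.3/1000 + 1) − 1000 = -43.98‰
step 3: δ = (-43.98 + 1000)·(-8.1/1000 + 1) − 1000 = -51.73‰
step 4: δ = (-51.73 + 1000)·(9.8/1000 + 1) − 1000 = -42.43‰

-42.4‰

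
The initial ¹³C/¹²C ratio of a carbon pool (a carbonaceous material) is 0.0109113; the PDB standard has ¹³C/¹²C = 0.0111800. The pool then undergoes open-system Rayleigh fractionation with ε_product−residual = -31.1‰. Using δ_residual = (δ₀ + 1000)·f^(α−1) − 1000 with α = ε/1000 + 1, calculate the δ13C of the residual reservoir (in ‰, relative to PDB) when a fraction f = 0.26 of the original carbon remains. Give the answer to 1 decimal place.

17.7‰

δ₀ = (0.0109113/0.0111800 − 1)×1000 = (0.975966 − 1)×1000 = -24.034‰
α − 1 = ε/1000 = -0.0311
f^(α−1) = 0.26^(-0.0311) = 1.042784
δ_res = (-24.034 + 1000) × 1.042784 − 1000 = 1017.722 − 1000 = 17.72‰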